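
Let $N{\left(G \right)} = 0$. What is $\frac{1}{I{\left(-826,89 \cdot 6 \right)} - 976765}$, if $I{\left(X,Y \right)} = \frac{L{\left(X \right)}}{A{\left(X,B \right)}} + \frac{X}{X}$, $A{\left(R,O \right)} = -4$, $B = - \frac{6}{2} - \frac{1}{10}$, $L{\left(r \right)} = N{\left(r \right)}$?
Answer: $- \frac{1}{976764} \approx -1.0238 \cdot 10^{-6}$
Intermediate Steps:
$L{\left(r \right)} = 0$
$B = - \frac{31}{10}$ ($B = \left(-6\right) \frac{1}{2} - \frac{1}{10} = -3 - \frac{1}{10} = - \frac{31}{10} \approx -3.1$)
$I{\left(X,Y \right)} = 1$ ($I{\left(X,Y \right)} = \frac{0}{-4} + \frac{X}{X} = 0 \left(- \frac{1}{4}\right) + 1 = 0 + 1 = 1$)
$\frac{1}{I{\left(-826,89 \cdot 6 \right)} - 976765} = \frac{1}{1 - 976765} = \frac{1}{-976764} = - \frac{1}{976764}$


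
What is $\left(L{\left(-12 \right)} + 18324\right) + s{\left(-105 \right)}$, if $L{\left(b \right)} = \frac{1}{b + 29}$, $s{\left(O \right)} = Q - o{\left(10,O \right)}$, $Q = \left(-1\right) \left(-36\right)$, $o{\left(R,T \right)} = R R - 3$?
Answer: $\frac{310472}{17} \approx 18263.0$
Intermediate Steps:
$o{\left(R,T \right)} = -3 + R^{2}$ ($o{\left(R,T \right)} = R^{2} - 3 = -3 + R^{2}$)
$Q = 36$
$s{\left(O \right)} = -61$ ($s{\left(O \right)} = 36 - \left(-3 + 10^{2}\right) = 36 - \left(-3 + 100\right) = 36 - 97 = -61$)
$L{\left(b \right)} = \frac{1}{29 + b}$
$\left(L{\left(-12 \right)} + 18324\right) + s{\left(-105 \right)} = \left(\frac{1}{29 - 12} + 18324\right) - 61 = \left(\frac{1}{17} + 18324\right) - 61 = \frac{311509}{17} - 61 = \frac{310472}{17}$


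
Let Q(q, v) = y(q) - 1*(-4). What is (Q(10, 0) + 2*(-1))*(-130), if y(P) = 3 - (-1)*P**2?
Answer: -13650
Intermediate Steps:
y(P) = 3 + P**2
Q(q, v) = 7 + q**2 (Q(q, v) = (3 + q**2) - 1*(-4) = (3 + q**2) + 4 = 7 + q**2)
(Q(10, 0) + 2*(-1))*(-130) = ((7 + 10**2) + 2*(-1))*(-130) = ((7 + 100) - 2)*(-130) = (107 - 2)*(-130) = 105*(-130) = -13650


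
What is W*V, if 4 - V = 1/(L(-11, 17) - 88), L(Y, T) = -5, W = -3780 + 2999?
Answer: -291313/93 ≈ -3132.4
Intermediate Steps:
W = -781
V = 373/93 (V = 4 - 1/(-5 - 88) = 4 - 1/(-93) = 4 - 1*(-1/93) = 4 + 1/93 = 373/93 ≈ 4.0107)
W*V = -781*373/93 = -291313/93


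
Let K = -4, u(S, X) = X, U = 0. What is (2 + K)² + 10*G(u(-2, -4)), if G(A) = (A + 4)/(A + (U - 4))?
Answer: 4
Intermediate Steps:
G(A) = (4 + A)/(-4 + A) (G(A) = (A + 4)/(A + (0 - 4)) = (4 + A)/(A - 4) = (4 + A)/(-4 + A))
(2 + K)² + 10*G(u(-2, -4)) = (2 - 4)² + 10*((4 - 4)/(-4 - 4)) = (-2)² + 10*(0/(-8)) = 4 + 10*(-⅛*0) = 4 + 10*0 = 4 + 0 = 4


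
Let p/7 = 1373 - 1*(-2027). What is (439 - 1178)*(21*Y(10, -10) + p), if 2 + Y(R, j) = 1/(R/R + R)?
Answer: -193144301/11 ≈ -1.7559e+7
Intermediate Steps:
p = 23800 (p = 7*(1373 - 1*(-2027)) = 7*(1373 + 2027) = 7*3400 = 23800)
Y(R, j) = -2 + 1/(1 + R) (Y(R, j) = -2 + 1/(R/R + R) = -2 + 1/(1 + R))
(439 - 1178)*(21*Y(10, -10) + p) = (439 - 1178)*(21*((-1 - 2*10)/(1 + 10)) + 23800) = -739*(21*((-1 - 20)/11) + 23800) = -739*(21*((1/11)*(-21)) + 23800) = -739*(21*(-21/11) + 23800) = -739*(-441/11 + 23800) = -739*261359/11 = -193144301/11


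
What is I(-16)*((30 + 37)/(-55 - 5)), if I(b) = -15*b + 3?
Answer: -5427/20 ≈ -271.35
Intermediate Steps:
I(b) = 3 - 15*b
I(-16)*((30 + 37)/(-55 - 5)) = (3 - 15*(-16))*((30 + 37)/(-55 - 5)) = (3 + 240)*(67/(-60)) = 243*(67*(-1/60)) = 243*(-67/60) = -5427/20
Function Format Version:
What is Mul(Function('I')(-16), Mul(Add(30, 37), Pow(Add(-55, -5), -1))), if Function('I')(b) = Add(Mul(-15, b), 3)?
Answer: Rational(-5427, 20) ≈ -271.35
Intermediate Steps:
Function('I')(b) = Add(3, Mul(-15, b))
Mul(Function('I')(-16), Mul(Add(30, 37), Pow(Add(-55, -5), -1))) = Mul(Add(3, Mul(-15, -16)), Mul(Add(30, 37), Pow(Add(-55, -5), -1))) = Mul(Add(3, 240), Mul(67, Pow(-60, -1))) = Mul(243, Mul(67, Rational(-1, 60))) = Mul(243, Rational(-67, 60)) = Rational(-5427, 20)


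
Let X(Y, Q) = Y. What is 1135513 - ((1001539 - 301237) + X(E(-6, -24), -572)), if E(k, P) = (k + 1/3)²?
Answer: 3916610/9 ≈ 4.3518e+5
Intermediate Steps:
E(k, P) = (⅓ + k)² (E(k, P) = (k + ⅓)² = (⅓ + k)²)
1135513 - ((1001539 - 301237) + X(E(-6, -24), -572)) = 1135513 - ((1001539 - 301237) + (1 + 3*(-6))²/9) = 1135513 - (700302 + (1 - 18)²/9) = 1135513 - (700302 + (⅑)*(-17)²) = 1135513 - (700302 + (⅑)*289) = 1135513 - (700302 + 289/9) = 1135513 - 1*6303007/9 = 1135513 - 6303007/9 = 3916610/9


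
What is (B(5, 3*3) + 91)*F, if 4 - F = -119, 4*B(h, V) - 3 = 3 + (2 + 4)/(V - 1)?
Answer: 182409/16 ≈ 11401.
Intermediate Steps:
B(h, V) = 3/2 + 3/(2*(-1 + V)) (B(h, V) = ¾ + (3 + (2 + 4)/(V - 1))/4 = ¾ + (3 + 6/(-1 + V))/4 = ¾ + (¾ + 3/(2*(-1 + V))) = 3/2 + 3/(2*(-1 + V)))
F = 123 (F = 4 - 1*(-119) = 4 + 119 = 123)
(B(5, 3*3) + 91)*F = (3*(3*3)/(2*(-1 + 3*3)) + 91)*123 = ((3/2)*9/(-1 + 9) + 91)*123 = ((3/2)*9/8 + 91)*123 = ((3/2)*9*(⅛) + 91)*123 = (27/16 + 91)*123 = (1483/16)*123 = 182409/16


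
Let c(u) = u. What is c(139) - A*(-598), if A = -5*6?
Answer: -17801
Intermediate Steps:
A = -30
c(139) - A*(-598) = 139 - (-30)*(-598) = 139 - 1*17940 = 139 - 17940 = -17801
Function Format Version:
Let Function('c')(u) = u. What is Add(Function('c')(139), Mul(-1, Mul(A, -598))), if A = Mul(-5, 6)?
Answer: -17801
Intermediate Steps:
A = -30
Add(Function('c')(139), Mul(-1, Mul(A, -598))) = Add(139, Mul(-1, Mul(-30, -598))) = Add(139, Mul(-1, 17940)) = Add(139, -17940) = -17801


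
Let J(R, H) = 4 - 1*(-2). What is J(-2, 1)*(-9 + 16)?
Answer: 42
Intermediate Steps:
J(R, H) = 6 (J(R, H) = 4 + 2 = 6)
J(-2, 1)*(-9 + 16) = 6*(-9 + 16) = 6*7 = 42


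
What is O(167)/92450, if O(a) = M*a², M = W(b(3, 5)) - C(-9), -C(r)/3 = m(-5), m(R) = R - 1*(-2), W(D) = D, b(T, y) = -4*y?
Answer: -808781/92450 ≈ -8.7483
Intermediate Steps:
m(R) = 2 + R (m(R) = R + 2 = 2 + R)
C(r) = 9 (C(r) = -3*(2 - 5) = -3*(-3) = 9)
M = -29 (M = -4*5 - 1*9 = -20 - 9 = -29)
O(a) = -29*a²
O(167)/92450 = -29*167²/92450 = -29*27889*(1/92450) = -808781*1/92450 = -808781/92450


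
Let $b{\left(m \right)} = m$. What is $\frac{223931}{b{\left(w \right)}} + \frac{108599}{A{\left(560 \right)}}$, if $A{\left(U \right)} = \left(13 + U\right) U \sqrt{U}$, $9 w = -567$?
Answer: $- \frac{223931}{63} + \frac{108599 \sqrt{35}}{44923200} \approx -3554.4$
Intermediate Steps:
$w = -63$ ($w = \frac{1}{9} \left(-567\right) = -63$)
$A{\left(U \right)} = U^{\frac{3}{2}} \left(13 + U\right)$ ($A{\left(U \right)} = \left(13 + U\right) U^{\frac{3}{2}} = U^{\frac{3}{2}} \left(13 + U\right)$)
$\frac{223931}{b{\left(w \right)}} + \frac{108599}{A{\left(560 \right)}} = \frac{223931}{-63} + \frac{108599}{560^{\frac{3}{2}} \left(13 + 560\right)} = 223931 \left(- \frac{1}{63}\right) + \frac{108599}{2240 \sqrt{35} \cdot 573} = - \frac{223931}{63} + \frac{108599}{1283520 \sqrt{35}} = - \frac{223931}{63} + 108599 \frac{\sqrt{35}}{44923200} = - \frac{223931}{63} + \frac{108599 \sqrt{35}}{44923200}$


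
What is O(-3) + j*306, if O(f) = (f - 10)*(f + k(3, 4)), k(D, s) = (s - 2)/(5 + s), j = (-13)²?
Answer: 465751/9 ≈ 51750.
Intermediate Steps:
j = 169
k(D, s) = (-2 + s)/(5 + s)
O(f) = (-10 + f)*(2/9 + f) (O(f) = (f - 10)*(f + (-2 + 4)/(5 + 4)) = (-10 + f)*(f + 2/9) = (-10 + f)*(2/9 + f))
O(-3) + j*306 = (-20/9 + (-3)² - 88/9*(-3)) + 169*306 = (-20/9 + 9 + 88/3) + 51714 = 325/9 + 51714 = 465751/9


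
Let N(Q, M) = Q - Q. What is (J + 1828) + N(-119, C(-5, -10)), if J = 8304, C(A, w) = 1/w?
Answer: 10132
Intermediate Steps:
N(Q, M) = 0
(J + 1828) + N(-119, C(-5, -10)) = (8304 + 1828) + 0 = 10132 + 0 = 10132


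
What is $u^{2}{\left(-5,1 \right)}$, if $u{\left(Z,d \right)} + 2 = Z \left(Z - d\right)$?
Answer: $784$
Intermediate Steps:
$u{\left(Z,d \right)} = -2 + Z \left(Z - d\right)$
$u^{2}{\left(-5,1 \right)} = \left(-2 + \left(-5\right)^{2} - \left(-5\right) 1\right)^{2} = \left(-2 + 25 + 5\right)^{2} = 28^{2} = 784$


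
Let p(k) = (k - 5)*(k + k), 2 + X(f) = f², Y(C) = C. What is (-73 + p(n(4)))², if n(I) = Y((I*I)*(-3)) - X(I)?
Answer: 67815225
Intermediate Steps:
X(f) = -2 + f²
n(I) = 2 - 4*I² (n(I) = (I*I)*(-3) - (-2 + I²) = I²*(-3) + (2 - I²) = -3*I² + (2 - I²) = 2 - 4*I²)
p(k) = 2*k*(-5 + k) (p(k) = (-5 + k)*(2*k) = 2*k*(-5 + k))
(-73 + p(n(4)))² = (-73 + 2*(2 - 4*4²)*(-5 + (2 - 4*4²)))² = (-73 + 2*(2 - 4*16)*(-5 + (2 - 4*16)))² = (-73 + 2*(2 - 64)*(-5 + (2 - 64)))² = (-73 + 2*(-62)*(-5 - 62))² = (-73 + 2*(-62)*(-67))² = (-73 + 8308)² = 8235² = 67815225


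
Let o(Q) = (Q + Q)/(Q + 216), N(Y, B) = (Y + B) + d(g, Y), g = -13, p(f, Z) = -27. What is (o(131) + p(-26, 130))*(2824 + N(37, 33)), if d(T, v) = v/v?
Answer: -26364765/347 ≈ -75979.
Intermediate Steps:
d(T, v) = 1
N(Y, B) = 1 + B + Y (N(Y, B) = (Y + B) + 1 = (B + Y) + 1 = 1 + B + Y)
o(Q) = 2*Q/(216 + Q) (o(Q) = (2*Q)/(216 + Q) = 2*Q/(216 + Q))
(o(131) + p(-26, 130))*(2824 + N(37, 33)) = (2*131/(216 + 131) - 27)*(2824 + (1 + 33 + 37)) = (2*131/347 - 27)*(2824 + 71) = (2*131*(1/347) - 27)*2895 = (262/347 - 27)*2895 = -9107/347*2895 = -26364765/347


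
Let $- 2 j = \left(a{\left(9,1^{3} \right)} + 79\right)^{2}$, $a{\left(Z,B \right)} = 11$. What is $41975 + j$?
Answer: $37925$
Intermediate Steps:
$j = -4050$ ($j = - \frac{\left(11 + 79\right)^{2}}{2} = - \frac{90^{2}}{2} = \left(- \frac{1}{2}\right) 8100 = -4050$)
$41975 + j = 41975 - 4050 = 37925$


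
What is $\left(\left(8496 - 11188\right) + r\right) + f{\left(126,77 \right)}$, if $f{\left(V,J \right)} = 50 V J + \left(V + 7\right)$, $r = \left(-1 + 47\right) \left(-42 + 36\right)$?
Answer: $482265$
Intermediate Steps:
$r = -276$ ($r = 46 \left(-6\right) = -276$)
$f{\left(V,J \right)} = 7 + V + 50 J V$ ($f{\left(V,J \right)} = 50 J V + \left(7 + V\right) = 7 + V + 50 J V$)
$\left(\left(8496 - 11188\right) + r\right) + f{\left(126,77 \right)} = \left(\left(8496 - 11188\right) - 276\right) + \left(7 + 126 + 50 \cdot 77 \cdot 126\right) = \left(\left(8496 - 11188\right) - 276\right) + \left(7 + 126 + 485100\right) = \left(-2692 - 276\right) + 485233 = -2968 + 485233 = 482265$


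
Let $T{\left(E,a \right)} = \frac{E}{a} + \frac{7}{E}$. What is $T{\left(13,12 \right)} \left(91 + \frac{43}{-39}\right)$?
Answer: $\frac{443509}{3042} \approx 145.8$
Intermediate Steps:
$T{\left(E,a \right)} = \frac{7}{E} + \frac{E}{a}$
$T{\left(13,12 \right)} \left(91 + \frac{43}{-39}\right) = \left(\frac{7}{13} + \frac{13}{12}\right) \left(91 + \frac{43}{-39}\right) = \left(7 \cdot \frac{1}{13} + 13 \cdot \frac{1}{12}\right) \left(91 + 43 \left(- \frac{1}{39}\right)\right) = \left(\frac{7}{13} + \frac{13}{12}\right) \left(91 - \frac{43}{39}\right) = \frac{253}{156} \cdot \frac{3506}{39} = \frac{443509}{3042}$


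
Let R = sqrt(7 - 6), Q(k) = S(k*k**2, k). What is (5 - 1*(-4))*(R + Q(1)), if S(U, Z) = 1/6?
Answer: 21/2 ≈ 10.500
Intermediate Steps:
S(U, Z) = 1/6
Q(k) = 1/6
R = 1 (R = sqrt(1) = 1)
(5 - 1*(-4))*(R + Q(1)) = (5 - 1*(-4))*(1 + 1/6) = (5 + 4)*(7/6) = 9*(7/6) = 21/2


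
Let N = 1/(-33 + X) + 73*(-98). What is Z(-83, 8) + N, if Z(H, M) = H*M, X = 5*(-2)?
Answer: -336175/43 ≈ -7818.0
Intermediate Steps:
X = -10
N = -307623/43 (N = 1/(-33 - 10) + 73*(-98) = 1/(-43) - 7154 = -1/43 - 7154 = -307623/43 ≈ -7154.0)
Z(-83, 8) + N = -83*8 - 307623/43 = -664 - 307623/43 = -336175/43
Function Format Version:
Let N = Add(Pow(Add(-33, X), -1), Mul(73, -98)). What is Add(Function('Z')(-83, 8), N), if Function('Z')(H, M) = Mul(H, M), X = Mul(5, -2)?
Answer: Rational(-336175, 43) ≈ -7818.0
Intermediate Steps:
X = -10
N = Rational(-307623, 43) (N = Add(Pow(Add(-33, -10), -1), Mul(73, -98)) = Add(Pow(-43, -1), -7154) = Add(Rational(-1, 43), -7154) = Rational(-307623, 43) ≈ -7154.0)
Add(Function('Z')(-83, 8), N) = Add(Mul(-83, 8), Rational(-307623, 43)) = Add(-664, Rational(-307623, 43)) = Rational(-336175, 43)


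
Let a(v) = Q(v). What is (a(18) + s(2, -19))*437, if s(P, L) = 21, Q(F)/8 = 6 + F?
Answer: 93081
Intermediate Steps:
Q(F) = 48 + 8*F (Q(F) = 8*(6 + F) = 48 + 8*F)
a(v) = 48 + 8*v
(a(18) + s(2, -19))*437 = ((48 + 8*18) + 21)*437 = ((48 + 144) + 21)*437 = (192 + 21)*437 = 213*437 = 93081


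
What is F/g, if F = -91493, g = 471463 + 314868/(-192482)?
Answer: -8805377813/45373913149 ≈ -0.19406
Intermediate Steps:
g = 45373913149/96241 (g = 471463 + 314868*(-1/192482) = 471463 - 157434/96241 = 45373913149/96241 ≈ 4.7146e+5)
F/g = -91493/45373913149/96241 = -91493*96241/45373913149 = -8805377813/45373913149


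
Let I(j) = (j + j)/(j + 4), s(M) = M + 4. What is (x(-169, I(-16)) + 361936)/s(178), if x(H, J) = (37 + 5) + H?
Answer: 51687/26 ≈ 1988.0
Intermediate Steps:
s(M) = 4 + M
I(j) = 2*j/(4 + j) (I(j) = (2*j)/(4 + j) = 2*j/(4 + j))
x(H, J) = 42 + H
(x(-169, I(-16)) + 361936)/s(178) = ((42 - 169) + 361936)/(4 + 178) = (-127 + 361936)/182 = 361809*(1/182) = 51687/26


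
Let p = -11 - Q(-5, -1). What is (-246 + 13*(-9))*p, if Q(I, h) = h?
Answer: 3630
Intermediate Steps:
p = -10 (p = -11 - 1*(-1) = -11 + 1 = -10)
(-246 + 13*(-9))*p = (-246 + 13*(-9))*(-10) = (-246 - 117)*(-10) = -363*(-10) = 3630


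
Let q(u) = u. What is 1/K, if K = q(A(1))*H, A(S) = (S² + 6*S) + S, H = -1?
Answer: -⅛ ≈ -0.12500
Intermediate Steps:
A(S) = S² + 7*S
K = -8 (K = (1*(7 + 1))*(-1) = (1*8)*(-1) = 8*(-1) = -8)
1/K = 1/(-8) = -⅛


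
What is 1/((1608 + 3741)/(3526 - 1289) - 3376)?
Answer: -2237/7546763 ≈ -0.00029642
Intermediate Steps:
1/((1608 + 3741)/(3526 - 1289) - 3376) = 1/(5349/2237 - 3376) = 1/(-7546763/2237) = -2237/7546763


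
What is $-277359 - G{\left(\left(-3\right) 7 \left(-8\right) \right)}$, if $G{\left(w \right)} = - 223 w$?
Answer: $-239895$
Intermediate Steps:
$-277359 - G{\left(\left(-3\right) 7 \left(-8\right) \right)} = -277359 - - 223 \left(-3\right) 7 \left(-8\right) = -277359 - - 223 \left(\left(-21\right) \left(-8\right)\right) = -277359 - \left(-223\right) 168 = -277359 - -37464 = -277359 + 37464 = -239895$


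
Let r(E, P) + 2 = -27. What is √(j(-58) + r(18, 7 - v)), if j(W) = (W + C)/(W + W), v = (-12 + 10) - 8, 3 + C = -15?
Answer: I*√23838/29 ≈ 5.324*I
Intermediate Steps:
C = -18 (C = -3 - 15 = -18)
v = -10 (v = -2 - 8 = -10)
j(W) = (-18 + W)/(2*W) (j(W) = (W - 18)/(W + W) = (-18 + W)/((2*W)) = (-18 + W)*(1/(2*W)) = (-18 + W)/(2*W))
r(E, P) = -29 (r(E, P) = -2 - 27 = -29)
√(j(-58) + r(18, 7 - v)) = √((½)*(-18 - 58)/(-58) - 29) = √((½)*(-1/58)*(-76) - 29) = √(19/29 - 29) = √(-822/29) = I*√23838/29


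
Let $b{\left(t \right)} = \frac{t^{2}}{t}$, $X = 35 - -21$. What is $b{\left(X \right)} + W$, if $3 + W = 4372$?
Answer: $4425$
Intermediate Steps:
$W = 4369$ ($W = -3 + 4372 = 4369$)
$X = 56$ ($X = 35 + 21 = 56$)
$b{\left(t \right)} = t$
$b{\left(X \right)} + W = 56 + 4369 = 4425$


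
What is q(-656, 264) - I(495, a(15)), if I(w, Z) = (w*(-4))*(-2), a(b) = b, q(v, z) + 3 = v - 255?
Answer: -4874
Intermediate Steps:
q(v, z) = -258 + v (q(v, z) = -3 + (v - 255) = -3 + (-255 + v) = -258 + v)
I(w, Z) = 8*w (I(w, Z) = -4*w*(-2) = 8*w)
q(-656, 264) - I(495, a(15)) = (-258 - 656) - 8*495 = -914 - 1*3960 = -914 - 3960 = -4874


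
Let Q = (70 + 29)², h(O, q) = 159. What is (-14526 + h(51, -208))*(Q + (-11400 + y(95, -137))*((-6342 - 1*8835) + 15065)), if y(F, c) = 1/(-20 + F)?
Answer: -462114377807/25 ≈ -1.8485e+10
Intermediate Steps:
Q = 9801 (Q = 99² = 9801)
(-14526 + h(51, -208))*(Q + (-11400 + y(95, -137))*((-6342 - 1*8835) + 15065)) = (-14526 + 159)*(9801 + (-11400 + 1/(-20 + 95))*((-6342 - 1*8835) + 15065)) = -14367*(9801 + (-11400 + 1/75)*((-6342 - 8835) + 15065)) = -14367*(9801 + (-11400 + 1/75)*(-15177 + 15065)) = -14367*(9801 - 854999/75*(-112)) = -14367*(9801 + 95759888/75) = -14367*96494963/75 = -462114377807/25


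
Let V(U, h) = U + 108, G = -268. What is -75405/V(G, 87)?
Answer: 15081/32 ≈ 471.28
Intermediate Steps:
V(U, h) = 108 + U
-75405/V(G, 87) = -75405/(108 - 268) = -75405/(-160) = -75405*(-1/160) = 15081/32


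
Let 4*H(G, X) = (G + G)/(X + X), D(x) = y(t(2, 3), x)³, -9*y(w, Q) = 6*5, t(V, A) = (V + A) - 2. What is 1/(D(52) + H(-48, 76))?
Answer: -513/19081 ≈ -0.026885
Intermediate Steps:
t(V, A) = -2 + A + V (t(V, A) = (A + V) - 2 = -2 + A + V)
y(w, Q) = -10/3 (y(w, Q) = -2*5/3 = -⅑*30 = -10/3)
D(x) = -1000/27 (D(x) = (-10/3)³ = -1000/27)
H(G, X) = G/(4*X) (H(G, X) = ((G + G)/(X + X))/4 = ((2*G)/((2*X)))/4 = ((2*G)*(1/(2*X)))/4 = (G/X)/4 = G/(4*X))
1/(D(52) + H(-48, 76)) = 1/(-1000/27 + (¼)*(-48)/76) = 1/(-1000/27 + (¼)*(-48)*(1/76)) = 1/(-1000/27 - 3/19) = 1/(-19081/513) = -513/19081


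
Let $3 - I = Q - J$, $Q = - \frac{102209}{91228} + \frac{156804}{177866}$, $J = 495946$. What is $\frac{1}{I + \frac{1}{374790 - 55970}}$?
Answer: $\frac{161665247475355}{80177756423693199229} \approx 2.0163 \cdot 10^{-6}$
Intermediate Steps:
$Q = - \frac{1937295341}{8113179724}$ ($Q = \left(-102209\right) \frac{1}{91228} + 156804 \cdot \frac{1}{177866} = - \frac{102209}{91228} + \frac{78402}{88933} = - \frac{1937295341}{8113179724} \approx -0.23878$)
$I = \frac{4023725308233417}{8113179724}$ ($I = 3 - \left(- \frac{1937295341}{8113179724} - 495946\right) = 3 - - \frac{4023700968694245}{8113179724} = 3 + \frac{4023700968694245}{8113179724} = \frac{4023725308233417}{8113179724} \approx 4.9595 \cdot 10^{5}$)
$\frac{1}{I + \frac{1}{374790 - 55970}} = \frac{1}{\frac{4023725308233417}{8113179724} + \frac{1}{374790 - 55970}} = \frac{1}{\frac{4023725308233417}{8113179724} + \frac{1}{318820}} = \frac{1}{\frac{80177756423693199229}{161665247475355}} = \frac{161665247475355}{80177756423693199229}$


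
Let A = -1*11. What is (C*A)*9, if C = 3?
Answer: -297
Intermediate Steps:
A = -11
(C*A)*9 = (3*(-11))*9 = -33*9 = -297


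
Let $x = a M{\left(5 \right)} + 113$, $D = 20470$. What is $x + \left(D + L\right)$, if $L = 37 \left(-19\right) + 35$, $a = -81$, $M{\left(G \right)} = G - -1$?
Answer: $19429$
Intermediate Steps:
$M{\left(G \right)} = 1 + G$ ($M{\left(G \right)} = G + 1 = 1 + G$)
$L = -668$ ($L = -703 + 35 = -668$)
$x = -373$ ($x = - 81 \left(1 + 5\right) + 113 = \left(-81\right) 6 + 113 = -486 + 113 = -373$)
$x + \left(D + L\right) = -373 + \left(20470 - 668\right) = -373 + 19802 = 19429$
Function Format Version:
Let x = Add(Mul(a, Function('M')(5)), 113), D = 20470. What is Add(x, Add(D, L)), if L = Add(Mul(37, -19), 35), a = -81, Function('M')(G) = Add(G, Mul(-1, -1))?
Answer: 19429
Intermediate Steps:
Function('M')(G) = Add(1, G) (Function('M')(G) = Add(G, 1) = Add(1, G))
L = -668 (L = Add(-703, 35) = -668)
x = -373 (x = Add(Mul(-81, Add(1, 5)), 113) = Add(Mul(-81, 6), 113) = Add(-486, 113) = -373)
Add(x, Add(D, L)) = Add(-373, Add(20470, -668)) = Add(-373, 19802) = 19429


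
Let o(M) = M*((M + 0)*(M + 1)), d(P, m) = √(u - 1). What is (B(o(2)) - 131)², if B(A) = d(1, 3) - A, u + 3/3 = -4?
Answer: (143 - I*√6)² ≈ 20443.0 - 700.55*I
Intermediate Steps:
u = -5 (u = -1 - 4 = -5)
d(P, m) = I*√6 (d(P, m) = √(-5 - 1) = √(-6) = I*√6)
o(M) = M²*(1 + M) (o(M) = M*(M*(1 + M)) = M²*(1 + M))
B(A) = -A + I*√6 (B(A) = I*√6 - A = -A + I*√6)
(B(o(2)) - 131)² = ((-2²*(1 + 2) + I*√6) - 131)² = ((-4*3 + I*√6) - 131)² = ((-1*12 + I*√6) - 131)² = ((-12 + I*√6) - 131)² = (-143 + I*√6)²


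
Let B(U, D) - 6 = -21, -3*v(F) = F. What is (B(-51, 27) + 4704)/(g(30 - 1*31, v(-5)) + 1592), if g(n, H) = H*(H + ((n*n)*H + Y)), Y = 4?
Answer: 42201/14438 ≈ 2.9229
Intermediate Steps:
v(F) = -F/3
B(U, D) = -15 (B(U, D) = 6 - 21 = -15)
g(n, H) = H*(4 + H + H*n²) (g(n, H) = H*(H + ((n*n)*H + 4)) = H*(H + (n²*H + 4)) = H*(H + (H*n² + 4)) = H*(H + (4 + H*n²)) = H*(4 + H + H*n²))
(B(-51, 27) + 4704)/(g(30 - 1*31, v(-5)) + 1592) = (-15 + 4704)/((-⅓*(-5))*(4 - ⅓*(-5) + (-⅓*(-5))*(30 - 1*31)²) + 1592) = 4689/(5*(4 + 5/3 + 5*(30 - 31)²/3)/3 + 1592) = 4689/(5*(4 + 5/3 + (5/3)*(-1)²)/3 + 1592) = 4689/(5*(4 + 5/3 + (5/3)*1)/3 + 1592) = 4689/(5*(4 + 5/3 + 5/3)/3 + 1592) = 4689/((5/3)*(22/3) + 1592) = 4689/(110/9 + 1592) = 4689/(14438/9) = 4689*(9/14438) = 42201/14438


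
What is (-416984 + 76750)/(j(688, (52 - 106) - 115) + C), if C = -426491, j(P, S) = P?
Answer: 340234/425803 ≈ 0.79904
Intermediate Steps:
(-416984 + 76750)/(j(688, (52 - 106) - 115) + C) = (-416984 + 76750)/(688 - 426491) = -340234/(-425803) = -340234*(-1/425803) = 340234/425803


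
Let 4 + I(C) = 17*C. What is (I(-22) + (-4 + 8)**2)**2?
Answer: 131044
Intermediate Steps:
I(C) = -4 + 17*C
(I(-22) + (-4 + 8)**2)**2 = ((-4 + 17*(-22)) + (-4 + 8)**2)**2 = ((-4 - 374) + 4**2)**2 = (-378 + 16)**2 = (-362)**2 = 131044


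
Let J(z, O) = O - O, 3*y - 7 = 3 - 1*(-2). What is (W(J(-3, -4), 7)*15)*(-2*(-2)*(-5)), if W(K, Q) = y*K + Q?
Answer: -2100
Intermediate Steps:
y = 4 (y = 7/3 + (3 - 1*(-2))/3 = 7/3 + (3 + 2)/3 = 7/3 + (⅓)*5 = 7/3 + 5/3 = 4)
J(z, O) = 0
W(K, Q) = Q + 4*K (W(K, Q) = 4*K + Q = Q + 4*K)
(W(J(-3, -4), 7)*15)*(-2*(-2)*(-5)) = ((7 + 4*0)*15)*(-2*(-2)*(-5)) = ((7 + 0)*15)*(4*(-5)) = (7*15)*(-20) = 105*(-20) = -2100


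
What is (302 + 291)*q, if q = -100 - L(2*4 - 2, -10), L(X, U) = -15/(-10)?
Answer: -120379/2 ≈ -60190.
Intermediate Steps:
L(X, U) = 3/2 (L(X, U) = -15*(-1/10) = 3/2)
q = -203/2 (q = -100 - 1*3/2 = -100 - 3/2 = -203/2 ≈ -101.50)
(302 + 291)*q = (302 + 291)*(-203/2) = 593*(-203/2) = -120379/2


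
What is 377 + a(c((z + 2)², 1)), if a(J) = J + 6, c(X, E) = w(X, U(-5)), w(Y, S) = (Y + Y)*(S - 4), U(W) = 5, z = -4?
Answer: 391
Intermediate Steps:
w(Y, S) = 2*Y*(-4 + S) (w(Y, S) = (2*Y)*(-4 + S) = 2*Y*(-4 + S))
c(X, E) = 2*X (c(X, E) = 2*X*(-4 + 5) = 2*X*1 = 2*X)
a(J) = 6 + J
377 + a(c((z + 2)², 1)) = 377 + (6 + 2*(-4 + 2)²) = 377 + (6 + 2*(-2)²) = 377 + (6 + 2*4) = 377 + (6 + 8) = 377 + 14 = 391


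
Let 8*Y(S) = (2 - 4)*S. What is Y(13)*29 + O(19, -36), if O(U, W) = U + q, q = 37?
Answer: -153/4 ≈ -38.250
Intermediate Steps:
O(U, W) = 37 + U (O(U, W) = U + 37 = 37 + U)
Y(S) = -S/4 (Y(S) = ((2 - 4)*S)/8 = (-2*S)/8 = -S/4)
Y(13)*29 + O(19, -36) = -¼*13*29 + (37 + 19) = -13/4*29 + 56 = -377/4 + 56 = -153/4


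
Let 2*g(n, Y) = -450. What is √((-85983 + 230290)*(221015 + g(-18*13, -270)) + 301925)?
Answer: √31861844455 ≈ 1.7850e+5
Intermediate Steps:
g(n, Y) = -225 (g(n, Y) = (½)*(-450) = -225)
√((-85983 + 230290)*(221015 + g(-18*13, -270)) + 301925) = √((-85983 + 230290)*(221015 - 225) + 301925) = √(144307*220790 + 301925) = √(31861542530 + 301925) = √31861844455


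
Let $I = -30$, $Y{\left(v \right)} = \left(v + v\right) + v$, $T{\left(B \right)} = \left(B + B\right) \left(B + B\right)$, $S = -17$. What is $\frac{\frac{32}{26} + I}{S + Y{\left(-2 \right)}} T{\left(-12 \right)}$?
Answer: $\frac{215424}{299} \approx 720.48$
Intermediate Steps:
$T{\left(B \right)} = 4 B^{2}$ ($T{\left(B \right)} = 2 B 2 B = 4 B^{2}$)
$Y{\left(v \right)} = 3 v$ ($Y{\left(v \right)} = 2 v + v = 3 v$)
$\frac{\frac{32}{26} + I}{S + Y{\left(-2 \right)}} T{\left(-12 \right)} = \frac{\frac{32}{26} - 30}{-17 + 3 \left(-2\right)} 4 \left(-12\right)^{2} = \frac{32 \cdot \frac{1}{26} - 30}{-17 - 6} \cdot 4 \cdot 144 = \frac{\frac{16}{13} - 30}{-23} \cdot 576 = \left(- \frac{374}{13}\right) \left(- \frac{1}{23}\right) 576 = \frac{374}{299} \cdot 576 = \frac{215424}{299}$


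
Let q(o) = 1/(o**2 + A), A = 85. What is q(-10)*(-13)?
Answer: -13/185 ≈ -0.070270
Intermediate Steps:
q(o) = 1/(85 + o**2) (q(o) = 1/(o**2 + 85) = 1/(85 + o**2))
q(-10)*(-13) = -13/(85 + (-10)**2) = -13/(85 + 100) = -13/185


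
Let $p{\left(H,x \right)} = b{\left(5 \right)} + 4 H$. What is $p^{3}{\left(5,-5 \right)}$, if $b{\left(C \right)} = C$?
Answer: $15625$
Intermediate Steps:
$p{\left(H,x \right)} = 5 + 4 H$
$p^{3}{\left(5,-5 \right)} = \left(5 + 4 \cdot 5\right)^{3} = \left(5 + 20\right)^{3} = 25^{3} = 15625$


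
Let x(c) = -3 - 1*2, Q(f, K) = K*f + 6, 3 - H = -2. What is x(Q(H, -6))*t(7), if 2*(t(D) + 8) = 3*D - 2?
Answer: -15/2 ≈ -7.5000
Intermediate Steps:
H = 5 (H = 3 - 1*(-2) = 3 + 2 = 5)
Q(f, K) = 6 + K*f
x(c) = -5 (x(c) = -3 - 2 = -5)
t(D) = -9 + 3*D/2 (t(D) = -8 + (3*D - 2)/2 = -8 + (-2 + 3*D)/2 = -8 + (-1 + 3*D/2) = -9 + 3*D/2)
x(Q(H, -6))*t(7) = -5*(-9 + (3/2)*7) = -5*(-9 + 21/2) = -5*3/2 = -15/2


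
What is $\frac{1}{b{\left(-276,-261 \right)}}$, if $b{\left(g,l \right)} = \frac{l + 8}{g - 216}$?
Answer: $\frac{492}{253} \approx 1.9447$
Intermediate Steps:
$b{\left(g,l \right)} = \frac{8 + l}{-216 + g}$
$\frac{1}{b{\left(-276,-261 \right)}} = \frac{1}{\frac{1}{-216 - 276} \left(8 - 261\right)} = \frac{1}{\frac{1}{-492} \left(-253\right)} = \frac{1}{\left(- \frac{1}{492}\right) \left(-253\right)} = \frac{1}{\frac{253}{492}} = \frac{492}{253}$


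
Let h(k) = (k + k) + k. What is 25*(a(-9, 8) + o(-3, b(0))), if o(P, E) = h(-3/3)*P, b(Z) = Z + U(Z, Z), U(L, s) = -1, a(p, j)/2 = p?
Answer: -225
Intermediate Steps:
h(k) = 3*k (h(k) = 2*k + k = 3*k)
a(p, j) = 2*p
b(Z) = -1 + Z (b(Z) = Z - 1 = -1 + Z)
o(P, E) = -3*P (o(P, E) = (3*(-3/3))*P = (3*(-3*1/3))*P = (3*(-1))*P = -3*P)
25*(a(-9, 8) + o(-3, b(0))) = 25*(2*(-9) - 3*(-3)) = 25*(-18 + 9) = 25*(-9) = -225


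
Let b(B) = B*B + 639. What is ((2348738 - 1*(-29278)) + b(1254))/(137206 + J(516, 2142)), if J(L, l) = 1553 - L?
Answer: 188151/6583 ≈ 28.581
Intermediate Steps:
b(B) = 639 + B**2 (b(B) = B**2 + 639 = 639 + B**2)
((2348738 - 1*(-29278)) + b(1254))/(137206 + J(516, 2142)) = ((2348738 - 1*(-29278)) + (639 + 1254**2))/(137206 + (1553 - 1*516)) = ((2348738 + 29278) + (639 + 1572516))/(137206 + (1553 - 516)) = (2378016 + 1573155)/(137206 + 1037) = 3951171/138243 = 3951171*(1/138243) = 188151/6583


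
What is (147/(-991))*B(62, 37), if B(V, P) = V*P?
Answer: -337218/991 ≈ -340.28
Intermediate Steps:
B(V, P) = P*V
(147/(-991))*B(62, 37) = (147/(-991))*(37*62) = (147*(-1/991))*2294 = -147/991*2294 = -337218/991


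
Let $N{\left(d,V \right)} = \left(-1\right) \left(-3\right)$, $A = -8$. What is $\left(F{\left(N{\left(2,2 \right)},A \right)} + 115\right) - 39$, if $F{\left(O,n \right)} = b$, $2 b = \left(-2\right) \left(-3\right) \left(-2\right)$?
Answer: $70$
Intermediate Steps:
$N{\left(d,V \right)} = 3$
$b = -6$ ($b = \frac{\left(-2\right) \left(-3\right) \left(-2\right)}{2} = \frac{6 \left(-2\right)}{2} = \frac{1}{2} \left(-12\right) = -6$)
$F{\left(O,n \right)} = -6$
$\left(F{\left(N{\left(2,2 \right)},A \right)} + 115\right) - 39 = \left(-6 + 115\right) - 39 = 109 - 39 = 70$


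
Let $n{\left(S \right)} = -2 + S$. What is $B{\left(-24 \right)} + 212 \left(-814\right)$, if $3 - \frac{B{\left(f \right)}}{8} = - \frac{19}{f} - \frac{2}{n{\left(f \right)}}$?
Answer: $- \frac{6729487}{39} \approx -1.7255 \cdot 10^{5}$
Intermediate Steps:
$B{\left(f \right)} = 24 + \frac{16}{-2 + f} + \frac{152}{f}$ ($B{\left(f \right)} = 24 - 8 \left(- \frac{19}{f} - \frac{2}{-2 + f}\right) = 24 + \left(\frac{16}{-2 + f} + \frac{152}{f}\right) = 24 + \frac{16}{-2 + f} + \frac{152}{f}$)
$B{\left(-24 \right)} + 212 \left(-814\right) = \frac{8 \left(-38 + 3 \left(-24\right)^{2} + 15 \left(-24\right)\right)}{\left(-24\right) \left(-2 - 24\right)} + 212 \left(-814\right) = 8 \left(- \frac{1}{24}\right) \frac{1}{-26} \left(-38 + 3 \cdot 576 - 360\right) - 172568 = 8 \left(- \frac{1}{24}\right) \left(- \frac{1}{26}\right) \left(-38 + 1728 - 360\right) - 172568 = 8 \left(- \frac{1}{24}\right) \left(- \frac{1}{26}\right) 1330 - 172568 = \frac{665}{39} - 172568 = - \frac{6729487}{39}$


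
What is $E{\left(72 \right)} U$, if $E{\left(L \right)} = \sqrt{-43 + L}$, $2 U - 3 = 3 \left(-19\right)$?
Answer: $- 27 \sqrt{29} \approx -145.4$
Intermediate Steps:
$U = -27$ ($U = \frac{3}{2} + \frac{3 \left(-19\right)}{2} = \frac{3}{2} + \frac{1}{2} \left(-57\right) = \frac{3}{2} - \frac{57}{2} = -27$)
$E{\left(72 \right)} U = \sqrt{-43 + 72} \left(-27\right) = \sqrt{29} \left(-27\right) = - 27 \sqrt{29}$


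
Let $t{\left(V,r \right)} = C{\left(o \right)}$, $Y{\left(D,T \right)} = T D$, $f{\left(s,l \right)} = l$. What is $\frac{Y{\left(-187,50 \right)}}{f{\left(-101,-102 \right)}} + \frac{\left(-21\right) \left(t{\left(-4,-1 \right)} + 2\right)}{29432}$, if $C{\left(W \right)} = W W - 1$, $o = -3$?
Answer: $\frac{4046585}{44148} \approx 91.66$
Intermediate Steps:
$Y{\left(D,T \right)} = D T$
$C{\left(W \right)} = -1 + W^{2}$ ($C{\left(W \right)} = W^{2} - 1 = -1 + W^{2}$)
$t{\left(V,r \right)} = 8$ ($t{\left(V,r \right)} = -1 + \left(-3\right)^{2} = -1 + 9 = 8$)
$\frac{Y{\left(-187,50 \right)}}{f{\left(-101,-102 \right)}} + \frac{\left(-21\right) \left(t{\left(-4,-1 \right)} + 2\right)}{29432} = \frac{\left(-187\right) 50}{-102} + \frac{\left(-21\right) \left(8 + 2\right)}{29432} = \left(-9350\right) \left(- \frac{1}{102}\right) + \left(-21\right) 10 \cdot \frac{1}{29432} = \frac{275}{3} - \frac{105}{14716} = \frac{4046585}{44148}$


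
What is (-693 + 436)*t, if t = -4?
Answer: 1028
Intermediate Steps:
(-693 + 436)*t = (-693 + 436)*(-4) = -257*(-4) = 1028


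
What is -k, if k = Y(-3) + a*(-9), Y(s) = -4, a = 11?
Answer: 103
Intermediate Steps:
k = -103 (k = -4 + 11*(-9) = -4 - 99 = -103)
-k = -1*(-103) = 103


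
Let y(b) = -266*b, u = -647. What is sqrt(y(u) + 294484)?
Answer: sqrt(466586) ≈ 683.07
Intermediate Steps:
sqrt(y(u) + 294484) = sqrt(-266*(-647) + 294484) = sqrt(172102 + 294484) = sqrt(466586)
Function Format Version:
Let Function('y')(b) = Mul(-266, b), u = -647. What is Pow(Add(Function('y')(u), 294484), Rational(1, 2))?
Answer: Pow(466586, Rational(1, 2)) ≈ 683.07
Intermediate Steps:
Pow(Add(Function('y')(u), 294484), Rational(1, 2)) = Pow(Add(Mul(-266, -647), 294484), Rational(1, 2)) = Pow(Add(172102, 294484), Rational(1, 2)) = Pow(466586, Rational(1, 2))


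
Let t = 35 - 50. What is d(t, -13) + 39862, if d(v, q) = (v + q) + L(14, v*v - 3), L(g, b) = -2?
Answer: 39832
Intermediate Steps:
t = -15
d(v, q) = -2 + q + v (d(v, q) = (v + q) - 2 = (q + v) - 2 = -2 + q + v)
d(t, -13) + 39862 = (-2 - 13 - 15) + 39862 = -30 + 39862 = 39832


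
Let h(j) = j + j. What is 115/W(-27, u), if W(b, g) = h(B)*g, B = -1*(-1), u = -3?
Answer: -115/6 ≈ -19.167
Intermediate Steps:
B = 1
h(j) = 2*j
W(b, g) = 2*g (W(b, g) = (2*1)*g = 2*g)
115/W(-27, u) = 115/((2*(-3))) = 115/(-6) = 115*(-⅙) = -115/6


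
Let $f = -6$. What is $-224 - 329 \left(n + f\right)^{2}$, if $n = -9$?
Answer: $-74249$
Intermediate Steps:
$-224 - 329 \left(n + f\right)^{2} = -224 - 329 \left(-9 - 6\right)^{2} = -224 - 329 \left(-15\right)^{2} = -224 - 74025 = -74249$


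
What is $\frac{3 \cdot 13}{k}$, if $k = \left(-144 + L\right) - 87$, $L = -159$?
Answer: $- \frac{1}{10} \approx -0.1$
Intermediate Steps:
$k = -390$ ($k = \left(-144 - 159\right) - 87 = -303 - 87 = -390$)
$\frac{3 \cdot 13}{k} = \frac{3 \cdot 13}{-390} = 39 \left(- \frac{1}{390}\right) = - \frac{1}{10}$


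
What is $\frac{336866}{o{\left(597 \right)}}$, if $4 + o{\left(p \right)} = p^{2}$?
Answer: $\frac{336866}{356405} \approx 0.94518$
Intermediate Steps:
$o{\left(p \right)} = -4 + p^{2}$
$\frac{336866}{o{\left(597 \right)}} = \frac{336866}{-4 + 597^{2}} = \frac{336866}{-4 + 356409} = \frac{336866}{356405}$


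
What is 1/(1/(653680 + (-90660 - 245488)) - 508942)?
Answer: -317532/161605371143 ≈ -1.9649e-6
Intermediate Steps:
1/(1/(653680 + (-90660 - 245488)) - 508942) = 1/(1/(653680 - 336148) - 508942) = 1/(1/317532 - 508942) = 1/(-161605371143/317532) = -317532/161605371143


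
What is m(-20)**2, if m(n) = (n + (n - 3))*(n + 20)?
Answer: 0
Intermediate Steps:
m(n) = (-3 + 2*n)*(20 + n) (m(n) = (n + (-3 + n))*(20 + n) = (-3 + 2*n)*(20 + n))
m(-20)**2 = (-60 + 2*(-20)**2 + 37*(-20))**2 = (-60 + 2*400 - 740)**2 = (-60 + 800 - 740)**2 = 0**2 = 0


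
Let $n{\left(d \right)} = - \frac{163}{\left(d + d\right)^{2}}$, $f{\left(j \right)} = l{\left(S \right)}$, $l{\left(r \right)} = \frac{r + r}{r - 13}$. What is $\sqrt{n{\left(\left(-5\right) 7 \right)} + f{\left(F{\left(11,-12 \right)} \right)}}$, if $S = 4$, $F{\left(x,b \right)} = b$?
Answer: $\frac{i \sqrt{40667}}{210} \approx 0.96029 i$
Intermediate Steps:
$l{\left(r \right)} = \frac{2 r}{-13 + r}$
$f{\left(j \right)} = - \frac{8}{9}$ ($f{\left(j \right)} = 2 \cdot 4 \frac{1}{-13 + 4} = 2 \cdot 4 \frac{1}{-9} = 2 \cdot 4 \left(- \frac{1}{9}\right) = - \frac{8}{9}$)
$n{\left(d \right)} = - \frac{163}{4 d^{2}}$ ($n{\left(d \right)} = - \frac{163}{\left(2 d\right)^{2}} = - \frac{163}{4 d^{2}}$)
$\sqrt{n{\left(\left(-5\right) 7 \right)} + f{\left(F{\left(11,-12 \right)} \right)}} = \sqrt{- \frac{163}{4 \cdot 1225} - \frac{8}{9}} = \sqrt{\left(- \frac{163}{4}\right) \frac{1}{1225} - \frac{8}{9}} = \sqrt{- \frac{163}{4900} - \frac{8}{9}} = \sqrt{- \frac{40667}{44100}} = \frac{i \sqrt{40667}}{210}$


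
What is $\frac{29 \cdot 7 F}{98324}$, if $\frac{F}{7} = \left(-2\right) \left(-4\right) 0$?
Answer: $0$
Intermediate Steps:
$F = 0$ ($F = 7 \left(-2\right) \left(-4\right) 0 = 7 \cdot 8 \cdot 0 = 7 \cdot 0 = 0$)
$\frac{29 \cdot 7 F}{98324} = \frac{29 \cdot 7 \cdot 0}{98324} = 203 \cdot 0 \cdot \frac{1}{98324} = 0 \cdot \frac{1}{98324} = 0$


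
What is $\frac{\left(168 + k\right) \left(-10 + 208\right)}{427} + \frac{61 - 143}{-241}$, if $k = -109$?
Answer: $\frac{2850376}{102907} \approx 27.699$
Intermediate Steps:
$\frac{\left(168 + k\right) \left(-10 + 208\right)}{427} + \frac{61 - 143}{-241} = \frac{\left(168 - 109\right) \left(-10 + 208\right)}{427} + \frac{61 - 143}{-241} = 59 \cdot 198 \cdot \frac{1}{427} - - \frac{82}{241} = 11682 \cdot \frac{1}{427} + \frac{82}{241} = \frac{11682}{427} + \frac{82}{241} = \frac{2850376}{102907}$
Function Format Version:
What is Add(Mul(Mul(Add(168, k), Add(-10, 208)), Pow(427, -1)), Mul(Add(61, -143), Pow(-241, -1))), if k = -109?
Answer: Rational(2850376, 102907) ≈ 27.699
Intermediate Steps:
Add(Mul(Mul(Add(168, k), Add(-10, 208)), Pow(427, -1)), Mul(Add(61, -143), Pow(-241, -1))) = Add(Mul(Mul(Add(168, -109), Add(-10, 208)), Pow(427, -1)), Mul(Add(61, -143), Pow(-241, -1))) = Add(Mul(Mul(59, 198), Rational(1, 427)), Mul(-82, Rational(-1, 241))) = Add(Mul(11682, Rational(1, 427)), Rational(82, 241)) = Add(Rational(11682, 427), Rational(82, 241)) = Rational(2850376, 102907)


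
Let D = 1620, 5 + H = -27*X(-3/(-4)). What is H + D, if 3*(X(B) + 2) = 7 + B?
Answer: 6397/4 ≈ 1599.3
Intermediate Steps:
X(B) = ⅓ + B/3 (X(B) = -2 + (7 + B)/3 = -2 + (7/3 + B/3) = ⅓ + B/3)
H = -83/4 (H = -5 - 27*(⅓ + (-3/(-4))/3) = -5 - 27*(⅓ + (-3*(-¼))/3) = -5 - 27*(⅓ + (⅓)*(¾)) = -5 - 27*(⅓ + ¼) = -5 - 27*7/12 = -5 - 63/4 = -83/4 ≈ -20.750)
H + D = -83/4 + 1620 = 6397/4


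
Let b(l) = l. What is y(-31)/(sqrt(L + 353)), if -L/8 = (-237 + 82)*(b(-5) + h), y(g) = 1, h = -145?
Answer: -I*sqrt(185647)/185647 ≈ -0.0023209*I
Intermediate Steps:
L = -186000 (L = -8*(-237 + 82)*(-5 - 145) = -(-1240)*(-150) = -8*23250 = -186000)
y(-31)/(sqrt(L + 353)) = 1/sqrt(-186000 + 353) = 1/sqrt(-185647) = 1/(I*sqrt(185647)) = 1*(-I*sqrt(185647)/185647) = -I*sqrt(185647)/185647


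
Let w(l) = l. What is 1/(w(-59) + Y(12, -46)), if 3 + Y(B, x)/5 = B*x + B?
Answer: -1/2774 ≈ -0.00036049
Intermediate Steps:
Y(B, x) = -15 + 5*B + 5*B*x (Y(B, x) = -15 + 5*(B*x + B) = -15 + 5*(B + B*x) = -15 + (5*B + 5*B*x) = -15 + 5*B + 5*B*x)
1/(w(-59) + Y(12, -46)) = 1/(-59 + (-15 + 5*12 + 5*12*(-46))) = 1/(-59 + (-15 + 60 - 2760)) = 1/(-59 - 2715) = 1/(-2774) = -1/2774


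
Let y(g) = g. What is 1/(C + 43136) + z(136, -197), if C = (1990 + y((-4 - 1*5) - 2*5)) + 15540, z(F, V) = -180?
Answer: -10916459/60647 ≈ -180.00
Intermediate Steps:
C = 17511 (C = (1990 + ((-4 - 1*5) - 2*5)) + 15540 = (1990 + ((-4 - 5) - 10)) + 15540 = (1990 + (-9 - 10)) + 15540 = (1990 - 19) + 15540 = 1971 + 15540 = 17511)
1/(C + 43136) + z(136, -197) = 1/(17511 + 43136) - 180 = 1/60647 - 180 = -10916459/60647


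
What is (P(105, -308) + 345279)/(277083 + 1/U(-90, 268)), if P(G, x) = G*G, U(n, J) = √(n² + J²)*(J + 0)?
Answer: 566731533977721695232/440723858360133651263 - 190978944*√19981/440723858360133651263 ≈ 1.2859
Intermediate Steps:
U(n, J) = J*√(J² + n²) (U(n, J) = √(J² + n²)*J = J*√(J² + n²))
P(G, x) = G²
(P(105, -308) + 345279)/(277083 + 1/U(-90, 268)) = (105² + 345279)/(277083 + 1/(268*√(268² + (-90)²))) = (11025 + 345279)/(277083 + 1/(268*√(71824 + 8100))) = 356304/(277083 + 1/(268*√79924)) = 356304/(277083 + 1/(268*(2*√19981))) = 356304/(277083 + 1/(536*√19981)) = 356304/(277083 + √19981/10709816)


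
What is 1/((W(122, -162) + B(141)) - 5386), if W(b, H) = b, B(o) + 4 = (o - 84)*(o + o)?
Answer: 1/10806 ≈ 9.2541e-5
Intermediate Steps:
B(o) = -4 + 2*o*(-84 + o) (B(o) = -4 + (o - 84)*(o + o) = -4 + (-84 + o)*(2*o) = -4 + 2*o*(-84 + o))
1/((W(122, -162) + B(141)) - 5386) = 1/((122 + (-4 - 168*141 + 2*141²)) - 5386) = 1/((122 + (-4 - 23688 + 2*19881)) - 5386) = 1/((122 + (-4 - 23688 + 39762)) - 5386) = 1/((122 + 16070) - 5386) = 1/(16192 - 5386) = 1/10806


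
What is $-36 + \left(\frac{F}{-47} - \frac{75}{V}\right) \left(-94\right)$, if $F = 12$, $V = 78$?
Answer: $\frac{1019}{13} \approx 78.385$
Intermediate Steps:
$-36 + \left(\frac{F}{-47} - \frac{75}{V}\right) \left(-94\right) = -36 + \left(\frac{12}{-47} - \frac{75}{78}\right) \left(-94\right) = -36 + \left(12 \left(- \frac{1}{47}\right) - \frac{25}{26}\right) \left(-94\right) = -36 + \left(- \frac{12}{47} - \frac{25}{26}\right) \left(-94\right) = -36 - - \frac{1487}{13} = -36 + \frac{1487}{13} = \frac{1019}{13}$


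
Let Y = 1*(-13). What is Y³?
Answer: -2197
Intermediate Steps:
Y = -13
Y³ = (-13)³ = -2197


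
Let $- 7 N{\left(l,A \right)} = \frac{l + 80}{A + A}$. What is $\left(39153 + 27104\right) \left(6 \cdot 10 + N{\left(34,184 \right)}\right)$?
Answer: $\frac{5116564311}{1288} \approx 3.9725 \cdot 10^{6}$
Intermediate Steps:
$N{\left(l,A \right)} = - \frac{80 + l}{14 A}$ ($N{\left(l,A \right)} = - \frac{\left(l + 80\right) \frac{1}{A + A}}{7} = - \frac{\left(80 + l\right) \frac{1}{2 A}}{7} = - \frac{\frac{1}{2} \frac{1}{A} \left(80 + l\right)}{7} = - \frac{80 + l}{14 A}$)
$\left(39153 + 27104\right) \left(6 \cdot 10 + N{\left(34,184 \right)}\right) = \left(39153 + 27104\right) \left(6 \cdot 10 + \frac{-80 - 34}{14 \cdot 184}\right) = 66257 \left(60 + \frac{1}{14} \cdot \frac{1}{184} \left(-80 - 34\right)\right) = 66257 \left(60 + \frac{1}{14} \cdot \frac{1}{184} \left(-114\right)\right) = 66257 \left(60 - \frac{57}{1288}\right) = 66257 \cdot \frac{77223}{1288} = \frac{5116564311}{1288}$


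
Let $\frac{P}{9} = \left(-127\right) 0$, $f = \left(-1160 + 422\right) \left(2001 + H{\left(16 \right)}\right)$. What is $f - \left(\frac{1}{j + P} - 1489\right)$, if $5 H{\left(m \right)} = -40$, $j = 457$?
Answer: $- \frac{671490666}{457} \approx -1.4693 \cdot 10^{6}$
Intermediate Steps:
$H{\left(m \right)} = -8$ ($H{\left(m \right)} = \frac{1}{5} \left(-40\right) = -8$)
$f = -1470834$ ($f = \left(-1160 + 422\right) \left(2001 - 8\right) = \left(-738\right) 1993 = -1470834$)
$P = 0$ ($P = 9 \left(\left(-127\right) 0\right) = 9 \cdot 0 = 0$)
$f - \left(\frac{1}{j + P} - 1489\right) = -1470834 - \left(\frac{1}{457 + 0} - 1489\right) = -1470834 - \left(\frac{1}{457} - 1489\right) = -1470834 - - \frac{680472}{457} = -1470834 + \frac{680472}{457} = - \frac{671490666}{457}$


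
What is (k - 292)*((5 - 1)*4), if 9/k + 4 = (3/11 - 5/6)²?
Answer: -75636224/16055 ≈ -4711.1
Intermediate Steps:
k = -39204/16055 (k = 9/(-4 + (3/11 - 5/6)²) = 9/(-4 + (3*(1/11) - 5*⅙)²) = 9/(-4 + (3/11 - ⅚)²) = 9/(-4 + (-37/66)²) = 9/(-4 + 1369/4356) = 9/(-16055/4356) = 9*(-4356/16055) = -39204/16055 ≈ -2.4419)
(k - 292)*((5 - 1)*4) = (-39204/16055 - 292)*((5 - 1)*4) = -18909056*4/16055 = -4727264/16055*16 = -75636224/16055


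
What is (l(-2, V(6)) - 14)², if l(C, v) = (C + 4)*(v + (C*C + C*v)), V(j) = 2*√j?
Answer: 132 + 48*√6 ≈ 249.58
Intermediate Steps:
l(C, v) = (4 + C)*(v + C² + C*v) (l(C, v) = (4 + C)*(v + (C² + C*v)) = (4 + C)*(v + C² + C*v))
(l(-2, V(6)) - 14)² = (((-2)³ + 4*(2*√6) + 4*(-2)² + (2*√6)*(-2)² + 5*(-2)*(2*√6)) - 14)² = ((-8 + 8*√6 + 4*4 + (2*√6)*4 - 20*√6) - 14)² = ((-8 + 8*√6 + 16 + 8*√6 - 20*√6) - 14)² = ((8 - 4*√6) - 14)² = (-6 - 4*√6)²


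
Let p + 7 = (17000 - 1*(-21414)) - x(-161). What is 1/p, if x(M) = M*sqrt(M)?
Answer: 38407/1479270930 - 161*I*sqrt(161)/1479270930 ≈ 2.5963e-5 - 1.381e-6*I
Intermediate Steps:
x(M) = M**(3/2)
p = 38407 + 161*I*sqrt(161) (p = -7 + ((17000 - 1*(-21414)) - (-161)**(3/2)) = -7 + ((17000 + 21414) - (-161)*I*sqrt(161)) = -7 + (38414 + 161*I*sqrt(161)) = 38407 + 161*I*sqrt(161) ≈ 38407.0 + 2042.9*I)
1/p = 1/(38407 + 161*I*sqrt(161))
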